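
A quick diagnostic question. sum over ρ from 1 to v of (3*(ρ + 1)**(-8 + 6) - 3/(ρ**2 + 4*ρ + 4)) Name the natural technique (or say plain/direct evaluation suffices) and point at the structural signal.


Diagnosis: telescoping — the piece each term subtracts is 3*(ρ + 1)**(-8 + 6) advanced by one index, and it reappears with a plus sign leading the following term — the sum collapses to its boundary terms.


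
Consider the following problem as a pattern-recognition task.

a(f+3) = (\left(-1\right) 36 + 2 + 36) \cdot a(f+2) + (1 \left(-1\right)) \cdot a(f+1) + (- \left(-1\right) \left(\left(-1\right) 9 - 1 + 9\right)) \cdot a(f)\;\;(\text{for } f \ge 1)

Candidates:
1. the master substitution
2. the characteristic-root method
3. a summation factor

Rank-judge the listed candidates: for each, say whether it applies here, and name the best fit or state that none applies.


Technique: the characteristic-root method — the recurrence is linear and homogeneous with constant coefficients, so the ansatz r^f turns it into a polynomial equation for r.
- the master substitution — this is shift-type recursion, outside the divide-and-conquer template.
- the characteristic-root method: applicable, and directly so.
- a summation factor — the recurrence reaches back more than one step, outside the first-order family a summation factor normalizes.


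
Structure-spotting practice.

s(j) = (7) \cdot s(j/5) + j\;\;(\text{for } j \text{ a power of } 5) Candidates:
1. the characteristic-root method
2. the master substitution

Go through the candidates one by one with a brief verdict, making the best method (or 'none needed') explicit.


Verdict: the master substitution — the argument shrinks by the factor 5, so measure the index on a logarithmic scale and the recursion becomes a shift.
- the characteristic-root method — the recursion divides its index rather than shifting it — outside the constant-shift family the root method covers.
- the master substitution: applicable, and directly so.


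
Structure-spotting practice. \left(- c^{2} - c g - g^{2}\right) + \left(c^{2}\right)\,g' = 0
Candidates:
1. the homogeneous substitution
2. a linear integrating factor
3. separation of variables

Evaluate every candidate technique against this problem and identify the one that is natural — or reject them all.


Best approach: the homogeneous substitution — scaling c and g together leaves the slope fixed — it depends only on g/c, so substitute the ratio.
- the homogeneous substitution: yes — fits the structure here.
- a linear integrating factor: the unknown enters nonlinearly (through a power, a denominator, or a transcendental function), which the linear integrating-factor recipe cannot absorb as-is — any repair would come from a preliminary substitution, not the factor.
- separation of variables — the two dependences do not factor apart.


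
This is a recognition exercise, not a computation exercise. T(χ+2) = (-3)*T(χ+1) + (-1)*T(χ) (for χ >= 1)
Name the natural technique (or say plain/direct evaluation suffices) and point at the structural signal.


Method: the characteristic-root method — because shifting χ leaves the equation's coefficients unchanged, exponential trials reduce it to algebra.


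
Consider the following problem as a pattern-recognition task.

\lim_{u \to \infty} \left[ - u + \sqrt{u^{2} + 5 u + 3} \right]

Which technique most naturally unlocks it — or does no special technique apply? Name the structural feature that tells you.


Diagnosis: conjugate multiplication — divergence minus divergence hides a finite answer — expose it by pairing \sqrt{u^{2} + 5 u + 3} - u with its conjugate.


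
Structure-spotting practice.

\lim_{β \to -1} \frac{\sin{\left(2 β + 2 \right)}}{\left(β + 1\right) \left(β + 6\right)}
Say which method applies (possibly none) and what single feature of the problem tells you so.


Method: l'Hôpital's rule (0/0) — numerator and denominator both vanish at -1 — a genuine 0/0 form, which is exactly when l'Hôpital applies. The standard small-argument limits would also carry it; the rule is the systematic route.


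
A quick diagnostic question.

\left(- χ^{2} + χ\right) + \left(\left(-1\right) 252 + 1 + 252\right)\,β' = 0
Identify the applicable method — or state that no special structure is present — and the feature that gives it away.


Best approach: no special technique — with β absent the equation is not coupled at all: direct integration in χ.


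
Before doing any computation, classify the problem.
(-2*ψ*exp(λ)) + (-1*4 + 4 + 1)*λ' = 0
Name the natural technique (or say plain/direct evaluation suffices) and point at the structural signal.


Verdict: separation of variables — one side of the product carries the independent variable, the other the unknown — the textbook separation shape.


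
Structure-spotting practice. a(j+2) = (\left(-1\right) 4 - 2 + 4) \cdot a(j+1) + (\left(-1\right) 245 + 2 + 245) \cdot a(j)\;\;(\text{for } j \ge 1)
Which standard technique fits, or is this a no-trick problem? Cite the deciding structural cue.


Diagnosis: the characteristic-root method — the recurrence is linear and homogeneous with constant coefficients, so the ansatz r^j turns it into a polynomial equation for r.


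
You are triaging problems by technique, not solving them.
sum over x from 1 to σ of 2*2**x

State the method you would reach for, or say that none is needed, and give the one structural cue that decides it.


Technique: the geometric series formula — term-over-term division gives 2 every time — index-free ratio, geometric sum formula applies.


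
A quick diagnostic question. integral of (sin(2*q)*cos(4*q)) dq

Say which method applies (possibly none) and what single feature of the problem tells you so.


Verdict: a trigonometric identity — mixed-frequency products such as sin(2*q)*cos(4*q) are designed for the product-to-sum formula.


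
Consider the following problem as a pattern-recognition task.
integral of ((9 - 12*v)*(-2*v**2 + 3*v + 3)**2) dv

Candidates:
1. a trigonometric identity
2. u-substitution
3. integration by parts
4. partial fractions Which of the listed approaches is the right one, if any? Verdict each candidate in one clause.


Technique: u-substitution — viewed as a product, the integrand is a composition evaluated at -2*v**2 + 3*v + 3 times (a constant multiple of) that inner expression's derivative, so u = -2*v**2 + 3*v + 3 makes it elementary. Multiplying out and using the power rule would succeed as well, just with far more bookkeeping.
- a trigonometric identity — no sine or cosine appears, so there is nothing for a trigonometric identity to act on.
- u-substitution: applies; the problem has the shape this method handles.
- integration by parts — splitting off a factor buys nothing — the integrand integrates directly without parts.
- partial fractions: the expression is not a ratio of polynomials that decomposes further.


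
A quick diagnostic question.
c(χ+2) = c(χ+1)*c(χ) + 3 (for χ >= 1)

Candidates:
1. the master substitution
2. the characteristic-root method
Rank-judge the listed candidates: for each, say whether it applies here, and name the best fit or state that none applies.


Verdict: no special technique — the recurrence is nonlinear in the sequence values; study it directly, no linear machinery applies.
- the master substitution — the recursive argument is a shift of the index, not a fixed fraction of it.
- the characteristic-root method: nonlinearity rules out exponential-mode superposition from the start.


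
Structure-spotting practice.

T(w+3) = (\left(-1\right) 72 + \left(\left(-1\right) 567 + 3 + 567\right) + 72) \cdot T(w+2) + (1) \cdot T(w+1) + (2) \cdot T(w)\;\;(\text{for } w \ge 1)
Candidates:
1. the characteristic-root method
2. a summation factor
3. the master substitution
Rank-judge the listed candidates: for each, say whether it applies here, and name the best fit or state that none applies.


Best approach: the characteristic-root method — no index-dependence in the weights and nothing inhomogeneous: classic characteristic-equation setup.
- the characteristic-root method: a fit — the right tool for this form.
- a summation factor — the recurrence reaches back more than one step, outside the first-order family a summation factor normalizes.
- the master substitution: the recursive argument is a shift of the index, not a fixed fraction of it.


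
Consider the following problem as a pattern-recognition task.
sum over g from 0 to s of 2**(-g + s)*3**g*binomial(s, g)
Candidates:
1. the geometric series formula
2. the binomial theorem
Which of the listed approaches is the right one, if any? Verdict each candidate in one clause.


Technique: the binomial theorem — binomial(s, g) weighting matched powers of 3 and 2 is the expanded form of (3 + 2)^s — fold it back up.
- the geometric series formula: the term-to-term ratio drifts with the index — the one thing the geometric formula cannot absorb.
- the binomial theorem: applicable, and directly so.


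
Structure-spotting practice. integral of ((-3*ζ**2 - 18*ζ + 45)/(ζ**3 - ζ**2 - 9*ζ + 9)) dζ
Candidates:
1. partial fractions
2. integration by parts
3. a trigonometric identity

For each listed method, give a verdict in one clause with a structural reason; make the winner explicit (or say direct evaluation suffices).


Diagnosis: partial fractions — break ζ**3 - ζ**2 - 9*ζ + 9 into its roots and the integral splits into logarithm-sized bites.
- partial fractions: applies; the problem has the shape this method handles.
- integration by parts — the integrand does not split as a nonconstant polynomial times an exp, sine, cosine of a linear argument, or logarithm — no polynomial-kernel parts product to differentiate one side of.
- a trigonometric identity — with no trigonometric functions present, identity rewriting has no target.


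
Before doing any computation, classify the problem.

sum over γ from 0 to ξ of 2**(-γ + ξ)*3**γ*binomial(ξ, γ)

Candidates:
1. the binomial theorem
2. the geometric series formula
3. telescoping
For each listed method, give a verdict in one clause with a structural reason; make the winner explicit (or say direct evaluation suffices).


Diagnosis: the binomial theorem — terms weighting binomial(ξ, γ) against matched powers of 3 and 2 reassemble into (3 + 2)^ξ by the binomial theorem.
- the binomial theorem — yes, a natural case for it.
- the geometric series formula — the ratio of consecutive terms depends on the index.
- telescoping — as presented, consecutive terms share no shifted copy to cancel against — no rewrite is on display to change that.


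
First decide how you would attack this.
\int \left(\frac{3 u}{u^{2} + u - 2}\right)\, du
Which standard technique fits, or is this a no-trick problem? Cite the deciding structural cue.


Best approach: partial fractions — the denominator u^{2} + u - 2 factors, so the quotient decomposes into elementary partial fractions term by term.


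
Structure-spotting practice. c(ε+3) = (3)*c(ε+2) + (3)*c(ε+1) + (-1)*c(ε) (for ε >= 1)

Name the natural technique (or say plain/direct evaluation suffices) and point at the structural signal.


Technique: the characteristic-root method — fixed numeric weights on consecutive terms and no forcing term added: the root method in its home territory.


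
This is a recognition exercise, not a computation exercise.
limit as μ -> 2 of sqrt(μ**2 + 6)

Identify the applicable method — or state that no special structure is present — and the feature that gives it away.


Verdict: no special technique — no denominator vanishes and nothing blows up at 2: direct substitution is the whole computation.


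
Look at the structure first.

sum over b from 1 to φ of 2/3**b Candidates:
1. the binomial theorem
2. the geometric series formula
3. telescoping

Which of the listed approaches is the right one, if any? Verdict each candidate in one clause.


Method: the geometric series formula — consecutive terms stand in a fixed index-free ratio — the geometric sum formula closes it.
- the binomial theorem — no binomial coefficients pair with matched powers.
- the geometric series formula — applicable, and directly so.
- telescoping — computed from the summand as displayed, the partial sums build up without the pairwise collapse telescoping exploits.


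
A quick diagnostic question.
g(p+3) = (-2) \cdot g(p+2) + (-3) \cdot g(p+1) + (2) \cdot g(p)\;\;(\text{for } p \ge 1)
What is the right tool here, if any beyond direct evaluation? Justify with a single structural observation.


Technique: the characteristic-root method — linear, homogeneous, constant coefficients: solutions of the form r^p exist — find the roots of the characteristic polynomial.


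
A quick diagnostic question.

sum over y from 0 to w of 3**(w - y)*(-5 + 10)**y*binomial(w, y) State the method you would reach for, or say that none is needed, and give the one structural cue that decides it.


Verdict: the binomial theorem — binomial coefficients against complementary powers of (-5 + 10) and 3: recognize the binomial expansion and resum.


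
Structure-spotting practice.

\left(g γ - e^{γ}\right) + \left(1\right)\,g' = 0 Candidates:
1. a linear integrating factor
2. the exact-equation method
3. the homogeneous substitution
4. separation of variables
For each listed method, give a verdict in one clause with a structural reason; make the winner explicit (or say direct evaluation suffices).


Method: a linear integrating factor — the equation is linear in g with coefficient γ; multiplying by the integrating factor exp(∫γ) makes the left side a perfect derivative.
- a linear integrating factor — applies; the problem has the shape this method handles.
- the exact-equation method — the mixed-partials test fails on this split — it is not an exact differential as presented.
- the homogeneous substitution: the slope does not depend on the ratio of the variables alone.
- separation of variables — no division isolates the independent variable from the unknown.


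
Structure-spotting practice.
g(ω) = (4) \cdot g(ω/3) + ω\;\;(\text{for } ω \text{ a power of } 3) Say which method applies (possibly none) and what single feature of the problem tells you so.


Technique: the master substitution — treat m = log base 3 of ω as the new clock: one recursion step advances m by one while ω scales by 3.


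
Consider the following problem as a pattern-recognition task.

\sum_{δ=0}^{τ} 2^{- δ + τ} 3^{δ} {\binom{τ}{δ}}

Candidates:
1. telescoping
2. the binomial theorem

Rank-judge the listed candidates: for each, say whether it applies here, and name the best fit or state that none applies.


Verdict: the binomial theorem — the summand is term δ of a binomial expansion in 3 and 2; the whole sum is a single power.
- telescoping: computed from the summand as displayed, the partial sums build up without the pairwise collapse telescoping exploits.
- the binomial theorem: yes — fits the structure here.


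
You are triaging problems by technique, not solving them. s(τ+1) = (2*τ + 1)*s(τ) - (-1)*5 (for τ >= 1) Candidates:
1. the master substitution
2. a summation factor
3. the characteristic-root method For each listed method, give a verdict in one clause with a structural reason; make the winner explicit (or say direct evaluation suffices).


Verdict: a summation factor — with the index-dependent coefficient 2*τ + 1, dividing by the cumulative product turns the left side into a pure difference.
- the master substitution — there is no divide-the-index recursive argument.
- a summation factor: applies; the problem has the shape this method handles.
- the characteristic-root method: the coefficients change with the index, which the root method cannot absorb.


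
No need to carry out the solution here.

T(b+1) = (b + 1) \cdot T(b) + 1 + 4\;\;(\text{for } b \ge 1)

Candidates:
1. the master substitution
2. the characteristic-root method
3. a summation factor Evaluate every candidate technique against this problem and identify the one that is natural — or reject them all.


Technique: a summation factor — because the multiplier b + 1 is index-dependent, divide through by its running product and sum the resulting differences.
- the master substitution: the recursive argument is a shift of the index, not a fixed fraction of it.
- the characteristic-root method — the coefficients change with the index, which the root method cannot absorb.
- a summation factor — applies; the problem has the shape this method handles.


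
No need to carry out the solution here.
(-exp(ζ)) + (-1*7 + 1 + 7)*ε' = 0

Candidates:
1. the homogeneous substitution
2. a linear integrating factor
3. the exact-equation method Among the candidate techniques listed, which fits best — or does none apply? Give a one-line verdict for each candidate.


Method: no special technique — with ε absent the equation is not coupled at all: direct integration in ζ.
- the homogeneous substitution: the ratio substitution does not collapse this equation.
- a linear integrating factor: the linear template holds only trivially here (the unknown is absent, so the coefficient is zero) — the method is not the natural label.
- the exact-equation method — the unknown never enters the equation — exactness holds emptily, with nothing for the method to add.


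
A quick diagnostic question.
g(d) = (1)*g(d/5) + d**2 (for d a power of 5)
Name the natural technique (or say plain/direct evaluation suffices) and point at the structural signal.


Best approach: the master substitution — the index is divided (d/5), not shifted — substitute d = 5^m to straighten it into a shift recurrence.


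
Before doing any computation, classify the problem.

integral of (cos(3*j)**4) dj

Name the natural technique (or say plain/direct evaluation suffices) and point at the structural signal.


Technique: a trigonometric identity — the even trigonometric power cos(3*j)**4 reduces by a double-angle identity before any integration is attempted.


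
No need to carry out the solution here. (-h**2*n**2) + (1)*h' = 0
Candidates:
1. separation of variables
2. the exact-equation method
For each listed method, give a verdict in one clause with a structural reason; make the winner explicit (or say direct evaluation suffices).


Method: separation of variables — solved for the derivative, the right side splits multiplicatively into a function of each variable alone — divide and integrate each side.
- separation of variables: yes — fits the structure here.
- the exact-equation method — the cross partial derivatives disagree, so no single potential exists.


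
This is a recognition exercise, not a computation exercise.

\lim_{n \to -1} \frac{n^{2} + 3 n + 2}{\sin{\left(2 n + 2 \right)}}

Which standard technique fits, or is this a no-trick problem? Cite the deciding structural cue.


Best approach: l'Hôpital's rule (0/0) — numerator and denominator both vanish at -1 — a genuine 0/0 form, which is exactly when l'Hôpital applies. Known elementary limits would finish this too — the rule just bypasses the case analysis.


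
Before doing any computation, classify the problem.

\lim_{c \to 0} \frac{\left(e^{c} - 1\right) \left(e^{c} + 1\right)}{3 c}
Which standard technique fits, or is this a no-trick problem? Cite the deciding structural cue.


Best approach: l'Hôpital's rule (0/0) — substituting 0 gives 0 over 0; differentiate top and bottom once and re-evaluate. Expanding numerator and denominator to first order gives the same value — the rule automates exactly that.


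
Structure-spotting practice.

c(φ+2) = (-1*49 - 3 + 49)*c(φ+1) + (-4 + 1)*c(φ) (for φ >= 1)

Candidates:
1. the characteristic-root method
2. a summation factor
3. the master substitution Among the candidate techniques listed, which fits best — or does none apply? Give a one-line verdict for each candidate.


Diagnosis: the characteristic-root method — constant coefficients and linearity mean the ansatz r^φ reduces it to solving the characteristic polynomial.
- the characteristic-root method — yes — fits the structure here.
- a summation factor: a summation factor telescopes one-step recursions; this one carries higher-order memory.
- the master substitution: the recursion steps by a constant offset, so exponential reindexing is pointless.


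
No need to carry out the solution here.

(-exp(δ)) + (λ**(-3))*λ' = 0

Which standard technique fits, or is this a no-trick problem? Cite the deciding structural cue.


Best approach: separation of variables — separating collects all λ-dependence with the derivative and leaves all δ-dependence opposite: variables separate. One could also solve this as an exact equation; with each coefficient in its own variable, separating is the same work with fewer steps.


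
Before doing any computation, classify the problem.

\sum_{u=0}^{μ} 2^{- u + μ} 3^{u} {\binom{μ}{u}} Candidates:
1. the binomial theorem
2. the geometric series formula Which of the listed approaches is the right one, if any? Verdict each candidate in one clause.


Method: the binomial theorem — {\binom{μ}{u}} weighting matched powers of 3 and 2 is the expanded form of (3 + 2)^μ — fold it back up.
- the binomial theorem: applicable, and directly so.
- the geometric series formula: dividing successive terms gives an index-dependent quantity, not a constant.


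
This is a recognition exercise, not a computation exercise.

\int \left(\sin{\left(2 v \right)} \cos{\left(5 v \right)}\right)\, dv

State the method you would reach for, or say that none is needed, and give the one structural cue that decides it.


Verdict: a trigonometric identity — apply product-to-sum to \sin{\left(2 v \right)} \cos{\left(5 v \right)}: two clean single-angle terms replace one awkward product.


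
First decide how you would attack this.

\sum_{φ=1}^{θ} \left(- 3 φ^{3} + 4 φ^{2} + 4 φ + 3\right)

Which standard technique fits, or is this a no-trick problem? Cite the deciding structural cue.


Technique: no special technique — the sum is polynomial through and through; closed forms for each power of φ finish it directly.


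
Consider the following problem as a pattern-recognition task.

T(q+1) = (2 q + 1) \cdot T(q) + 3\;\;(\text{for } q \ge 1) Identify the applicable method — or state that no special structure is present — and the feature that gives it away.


Technique: a summation factor — rescale the sequence by the product of the weights 2 q + 1 so far — the recurrence collapses to a plain running sum.


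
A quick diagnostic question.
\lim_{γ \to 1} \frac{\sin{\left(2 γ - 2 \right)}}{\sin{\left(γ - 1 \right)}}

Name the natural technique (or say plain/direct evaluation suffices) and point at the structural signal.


Best approach: l'Hôpital's rule (0/0) — plug in 1: top and bottom both hit zero, so differentiate each and retry. The standard small-argument limits would also carry it; the rule is the systematic route.


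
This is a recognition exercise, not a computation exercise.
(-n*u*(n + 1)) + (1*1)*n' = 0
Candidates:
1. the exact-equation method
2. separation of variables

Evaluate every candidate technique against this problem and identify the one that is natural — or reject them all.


Best approach: separation of variables — one side of the product carries the independent variable, the other the unknown — the textbook separation shape. This doubles as a Bernoulli equation in the unknown as written; dividing and integrating works on it directly.
- the exact-equation method: the mixed partial derivatives differ, so the left side is not a total differential.
- separation of variables — a fit — the right tool for this form.


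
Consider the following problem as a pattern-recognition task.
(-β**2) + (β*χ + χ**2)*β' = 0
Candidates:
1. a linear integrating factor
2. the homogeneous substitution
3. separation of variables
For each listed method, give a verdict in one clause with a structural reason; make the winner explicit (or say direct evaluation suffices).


Method: the homogeneous substitution — the slope's numerator and denominator have matching total degree, so it depends only on β/χ and the ratio substitution collapses it. Rewriting — with the variables' roles exchanged where the shape demands it — would expose a Bernoulli structure too; the homogeneous substitution simply reads the degrees directly.
- a linear integrating factor — a nonlinear term in the unknown puts this outside the integrating-factor template.
- the homogeneous substitution: yes — fits the structure here.
- separation of variables: no division isolates the independent variable from the unknown.


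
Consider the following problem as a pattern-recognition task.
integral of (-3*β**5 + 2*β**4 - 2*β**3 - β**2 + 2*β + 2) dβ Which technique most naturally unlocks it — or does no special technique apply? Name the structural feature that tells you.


Diagnosis: no special technique — every term is a constant multiple of a power of β; term-wise power-rule integration needs no preliminary transformation.


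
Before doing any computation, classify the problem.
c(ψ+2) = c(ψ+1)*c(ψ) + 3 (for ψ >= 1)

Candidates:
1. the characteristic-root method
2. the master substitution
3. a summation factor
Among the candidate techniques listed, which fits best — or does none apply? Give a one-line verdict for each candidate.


Method: no special technique — this one you iterate or analyze qualitatively: the nonlinearity defeats linear solution methods.
- the characteristic-root method: nonlinearity rules out exponential-mode superposition from the start.
- the master substitution — the recursion shifts the index rather than dividing it.
- a summation factor — no summation factor applies — the rule is not linear in the sequence values.


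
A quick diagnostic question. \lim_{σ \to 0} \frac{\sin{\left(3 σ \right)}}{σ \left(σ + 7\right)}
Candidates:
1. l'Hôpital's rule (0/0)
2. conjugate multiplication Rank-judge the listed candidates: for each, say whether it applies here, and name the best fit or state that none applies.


Technique: l'Hôpital's rule (0/0) — substituting 0 gives 0 over 0; differentiate top and bottom once and re-evaluate. A first-order expansion at the point is an equally standard path; the rule packages it.
- l'Hôpital's rule (0/0): yes — fits the structure here.
- conjugate multiplication — the conjugate move applies to radical differences, which this is not.


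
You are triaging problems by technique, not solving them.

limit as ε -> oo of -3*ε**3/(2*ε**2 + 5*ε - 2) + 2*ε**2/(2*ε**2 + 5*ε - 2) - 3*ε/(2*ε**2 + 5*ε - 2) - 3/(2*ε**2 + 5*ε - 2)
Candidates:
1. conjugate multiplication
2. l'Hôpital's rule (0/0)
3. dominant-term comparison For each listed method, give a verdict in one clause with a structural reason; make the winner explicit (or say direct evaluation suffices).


Method: dominant-term comparison — at large ε only the top-degree terms survive; compare the leading terms and the limit falls out.
- conjugate multiplication: no difference of divergent radicals appears, so rationalizing has nothing to cancel.
- l'Hôpital's rule (0/0) — as a single quotient the expression runs to ∞/∞ at the limit point — an at-infinity form of the rule would apply, though the leading-growth comparison is the direct reading.
- dominant-term comparison — applicable, and directly so.


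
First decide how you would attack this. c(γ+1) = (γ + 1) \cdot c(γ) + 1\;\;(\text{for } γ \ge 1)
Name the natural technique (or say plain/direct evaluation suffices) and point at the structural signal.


Technique: a summation factor — because the multiplier γ + 1 is index-dependent, divide through by its running product and sum the resulting differences.


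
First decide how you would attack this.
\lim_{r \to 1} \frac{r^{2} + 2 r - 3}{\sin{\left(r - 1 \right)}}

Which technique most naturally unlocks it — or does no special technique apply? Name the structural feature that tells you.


Technique: l'Hôpital's rule (0/0) — plug in 1: top and bottom both hit zero, so differentiate each and retry. A first-order expansion at the point is an equally standard path; the rule packages it.


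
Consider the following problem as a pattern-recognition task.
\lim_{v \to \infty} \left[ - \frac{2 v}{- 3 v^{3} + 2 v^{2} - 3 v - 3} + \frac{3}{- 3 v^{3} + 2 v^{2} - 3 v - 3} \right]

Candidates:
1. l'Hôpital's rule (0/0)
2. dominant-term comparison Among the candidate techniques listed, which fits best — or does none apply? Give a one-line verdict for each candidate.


Technique: dominant-term comparison — divide by the highest power of v present: lower-order terms vanish and the dominant ratio remains.
- l'Hôpital's rule (0/0) — viewed as a single quotient this runs to ∞/∞, not the 0/0 clash this candidate addresses; an at-infinity variant of the rule would resolve it, but comparing leading growth reads the answer without differentiating.
- dominant-term comparison — yes — fits the structure here.


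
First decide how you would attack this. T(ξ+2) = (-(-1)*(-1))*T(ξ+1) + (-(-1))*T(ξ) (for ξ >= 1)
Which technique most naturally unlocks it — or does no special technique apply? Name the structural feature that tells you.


Diagnosis: the characteristic-root method — try a geometric ansatz r^ξ: constant coefficients turn the recurrence into one polynomial equation in r.


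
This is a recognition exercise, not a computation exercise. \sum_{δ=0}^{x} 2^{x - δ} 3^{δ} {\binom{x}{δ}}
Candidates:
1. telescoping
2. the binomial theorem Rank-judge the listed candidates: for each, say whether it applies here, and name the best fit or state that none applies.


Technique: the binomial theorem — {\binom{x}{δ}} weighting matched powers of 3 and 2 is the expanded form of (3 + 2)^x — fold it back up.
- telescoping: in the displayed form, no term reappears at a neighboring index to cancel against.
- the binomial theorem: applicable, and directly so.


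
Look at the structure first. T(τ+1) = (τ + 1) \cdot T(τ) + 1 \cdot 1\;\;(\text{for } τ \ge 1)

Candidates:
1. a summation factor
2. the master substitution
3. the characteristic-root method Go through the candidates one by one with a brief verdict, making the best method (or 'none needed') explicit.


Method: a summation factor — an index-dependent multiplier τ + 1 rules out characteristic roots; a summation factor converts it to a pure difference.
- a summation factor — applies; the problem has the shape this method handles.
- the master substitution: this is shift-type recursion, outside the divide-and-conquer template.
- the characteristic-root method: an index-dependent weight blocks the pure exponential ansatz.


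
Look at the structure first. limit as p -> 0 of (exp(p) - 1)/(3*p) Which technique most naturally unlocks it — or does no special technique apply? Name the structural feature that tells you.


Technique: l'Hôpital's rule (0/0) — both numerator and denominator vanish at 0: the genuine 0/0 indeterminate that l'Hôpital exists for. The standard small-argument limits would also carry it; the rule is the systematic route.


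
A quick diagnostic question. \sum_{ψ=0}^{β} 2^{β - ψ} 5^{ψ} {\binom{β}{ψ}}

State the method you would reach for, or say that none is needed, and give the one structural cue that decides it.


Method: the binomial theorem — the binomial coefficients weight matched powers of 5 and 2, which is exactly the expansion of a binomial power.


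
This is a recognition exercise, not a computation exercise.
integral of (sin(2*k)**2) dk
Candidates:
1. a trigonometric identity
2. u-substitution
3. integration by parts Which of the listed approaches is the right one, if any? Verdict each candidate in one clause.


Diagnosis: a trigonometric identity — sin(2*k)**2 carries an even exponent — trade it for double-angle cosines before integrating.
- a trigonometric identity — a fit — the right tool for this form.
- u-substitution — no subexpression of the integrand pairs with its own derivative as a factor — individual terms may offer their own substitutions, but any change of variable covering the whole integral would have to be constructed from outside the expression.
- integration by parts — not the fit here: there is no polynomial factor to ladder down — parts can still close the trigonometric product by recursion, though the identity rewrite is the direct route.


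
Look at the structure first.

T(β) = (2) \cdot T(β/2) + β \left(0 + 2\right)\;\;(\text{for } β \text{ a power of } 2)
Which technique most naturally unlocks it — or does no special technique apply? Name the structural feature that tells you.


Best approach: the master substitution — the argument shrinks by the factor 2, so measure the index on a logarithmic scale and the recursion becomes a shift.


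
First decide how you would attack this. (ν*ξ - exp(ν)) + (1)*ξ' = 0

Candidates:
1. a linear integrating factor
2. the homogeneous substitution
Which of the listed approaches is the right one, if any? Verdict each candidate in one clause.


Diagnosis: a linear integrating factor — arrange it as ξ' + ν·ξ = (the forcing term) and the integrating factor does the rest.
- a linear integrating factor: yes — fits the structure here.
- the homogeneous substitution — solved for the derivative, the right side changes under joint scaling of the two variables.


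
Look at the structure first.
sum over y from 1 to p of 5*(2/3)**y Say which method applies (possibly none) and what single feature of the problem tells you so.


Diagnosis: the geometric series formula — term-over-term division gives 2/3 every time — index-free ratio, geometric sum formula applies.


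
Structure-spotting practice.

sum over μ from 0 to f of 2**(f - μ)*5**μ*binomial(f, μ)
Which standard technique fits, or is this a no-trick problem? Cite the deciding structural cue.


Diagnosis: the binomial theorem — binomial(f, μ) weighting matched powers of 5 and 2 is the expanded form of (5 + 2)^f — fold it back up.


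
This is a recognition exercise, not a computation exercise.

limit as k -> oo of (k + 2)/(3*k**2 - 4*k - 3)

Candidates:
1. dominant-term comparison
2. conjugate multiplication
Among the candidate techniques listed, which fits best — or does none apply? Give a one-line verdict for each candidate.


Best approach: dominant-term comparison — divide by the highest power of k present: lower-order terms vanish and the dominant ratio remains.
- dominant-term comparison: applicable, and directly so.
- conjugate multiplication — no difference of divergent radicals appears, so rationalizing has nothing to cancel.


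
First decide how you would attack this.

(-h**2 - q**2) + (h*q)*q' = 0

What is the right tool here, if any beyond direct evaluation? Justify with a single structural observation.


Diagnosis: the homogeneous substitution — scaling h and q together leaves the slope fixed — it depends only on q/h, so substitute the ratio. This doubles as a Bernoulli equation in the unknown as written; the homogeneous route needs no setup at all.


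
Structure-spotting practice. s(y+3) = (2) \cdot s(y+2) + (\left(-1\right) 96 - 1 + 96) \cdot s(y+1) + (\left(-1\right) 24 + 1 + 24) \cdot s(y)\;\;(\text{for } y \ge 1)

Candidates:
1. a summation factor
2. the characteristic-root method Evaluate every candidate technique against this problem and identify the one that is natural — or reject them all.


Technique: the characteristic-root method — constant coefficients and linearity mean the ansatz r^y reduces it to solving the characteristic polynomial.
- a summation factor — a summation factor telescopes one-step recursions; this one carries higher-order memory.
- the characteristic-root method: yes, a natural case for it.


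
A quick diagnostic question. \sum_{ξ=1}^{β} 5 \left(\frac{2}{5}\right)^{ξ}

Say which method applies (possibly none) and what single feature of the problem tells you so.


Best approach: the geometric series formula — each term is \frac{2}{5} times the previous one, so the geometric-series formula applies directly.


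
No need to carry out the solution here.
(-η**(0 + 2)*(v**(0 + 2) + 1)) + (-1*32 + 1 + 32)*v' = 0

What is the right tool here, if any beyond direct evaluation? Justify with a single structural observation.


Verdict: separation of variables — solved for the derivative, the right side factors as η**(0 + 2) times (v**(0 + 2) + 1) — all η-dependence separates from all v-dependence.


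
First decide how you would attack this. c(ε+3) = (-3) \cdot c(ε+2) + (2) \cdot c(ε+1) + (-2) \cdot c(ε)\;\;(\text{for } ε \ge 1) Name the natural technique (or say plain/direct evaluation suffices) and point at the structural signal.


Method: the characteristic-root method — this is the constant-coefficient homogeneous case — the whole solution in ε reduces to a polynomial's roots.


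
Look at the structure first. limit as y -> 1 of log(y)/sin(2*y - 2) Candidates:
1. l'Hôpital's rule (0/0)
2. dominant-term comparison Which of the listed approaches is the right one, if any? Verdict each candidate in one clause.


Best approach: l'Hôpital's rule (0/0) — plug in 1: top and bottom both hit zero, so differentiate each and retry. Known elementary limits would finish this too — the rule just bypasses the case analysis.
- l'Hôpital's rule (0/0): applies; the problem has the shape this method handles.
- dominant-term comparison — leading-power comparison does not apply to this form.


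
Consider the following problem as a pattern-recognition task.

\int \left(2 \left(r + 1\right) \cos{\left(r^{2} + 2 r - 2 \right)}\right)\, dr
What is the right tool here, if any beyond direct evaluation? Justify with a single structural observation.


Method: u-substitution — collected, the integrand has one factor that is, up to a constant, the derivative of an inner expression the rest depends on — substitute for that inner expression.


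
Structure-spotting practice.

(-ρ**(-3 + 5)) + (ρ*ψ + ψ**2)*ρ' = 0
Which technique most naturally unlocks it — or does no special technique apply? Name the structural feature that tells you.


Best approach: the homogeneous substitution — the slope is degree-zero homogeneous: the ratio substitution v = ρ/ψ collapses it. A Bernoulli-style rewrite — possibly after exchanging which variable is treated as dependent — would work as well; the homogeneous substitution is the more immediate reading here.


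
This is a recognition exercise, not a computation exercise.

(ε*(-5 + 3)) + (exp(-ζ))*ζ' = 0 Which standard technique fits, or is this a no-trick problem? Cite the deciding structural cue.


Verdict: separation of variables — one side of the product carries the independent variable, the other the unknown — the textbook separation shape. One could also solve this as an exact equation; with each coefficient in its own variable, separating is the same work with fewer steps.


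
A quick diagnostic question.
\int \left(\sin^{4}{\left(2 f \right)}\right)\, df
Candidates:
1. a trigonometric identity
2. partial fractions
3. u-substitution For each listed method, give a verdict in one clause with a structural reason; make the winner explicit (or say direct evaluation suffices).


Verdict: a trigonometric identity — even powers like \sin^{4}{\left(2 f \right)} never integrate directly; the half-angle identity lowers the degree first.
- a trigonometric identity — yes, a natural case for it.
- partial fractions — there is no rational-function structure to decompose.
- u-substitution — no subexpression of the integrand serves as a whole-integral substitution inner — individual terms may offer their own, but none carries its derivative as a factor of the full integrand; a working change of variable would have to be constructed from outside the expression.
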